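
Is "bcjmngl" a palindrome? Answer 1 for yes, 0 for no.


Input: bcjmngl
Reversed: lgnmjcb
  Compare pos 0 ('b') with pos 6 ('l'): MISMATCH
  Compare pos 1 ('c') with pos 5 ('g'): MISMATCH
  Compare pos 2 ('j') with pos 4 ('n'): MISMATCH
Result: not a palindrome

0


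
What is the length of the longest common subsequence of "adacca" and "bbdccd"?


LCS of "adacca" and "bbdccd"
DP table:
           b    b    d    c    c    d
      0    0    0    0    0    0    0
  a   0    0    0    0    0    0    0
  d   0    0    0    1    1    1    1
  a   0    0    0    1    1    1    1
  c   0    0    0    1    2    2    2
  c   0    0    0    1    2    3    3
  a   0    0    0    1    2    3    3
LCS length = dp[6][6] = 3

3


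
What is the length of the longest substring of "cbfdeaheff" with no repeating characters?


Input: "cbfdeaheff"
Sliding window (track last position of each char):
  Position 0 ('c'): window [0,0] length 1 -- new best
  Position 1 ('b'): window [0,1] length 2 -- new best
  Position 2 ('f'): window [0,2] length 3 -- new best
  Position 3 ('d'): window [0,3] length 4 -- new best
  Position 4 ('e'): window [0,4] length 5 -- new best
  Position 5 ('a'): window [0,5] length 6 -- new best
  Position 6 ('h'): window [0,6] length 7 -- new best
  Position 7 ('e'): repeat (last at 4), move window start to 5
  Position 7 ('e'): window [5,7] length 3
  Position 8 ('f'): window [5,8] length 4
  Position 9 ('f'): repeat (last at 8), move window start to 9
  Position 9 ('f'): window [9,9] length 1
Longest substring with no repeats: "cbfdeah" with length 7

7


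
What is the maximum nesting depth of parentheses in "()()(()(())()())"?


Input: "()()(()(())()())"
Tracking depth:
  Position 0 '(': depth becomes 1
  Position 1 ')': depth becomes 0
  Position 2 '(': depth becomes 1
  Position 3 ')': depth becomes 0
  Position 4 '(': depth becomes 1
  Position 5 '(': depth becomes 2
  Position 6 ')': depth becomes 1
  Position 7 '(': depth becomes 2
  Position 8 '(': depth becomes 3
  Position 9 ')': depth becomes 2
  Position 10 ')': depth becomes 1
  Position 11 '(': depth becomes 2
  Position 12 ')': depth becomes 1
  Position 13 '(': depth becomes 2
  Position 14 ')': depth becomes 1
  Position 15 ')': depth becomes 0
Maximum depth reached: 3

3


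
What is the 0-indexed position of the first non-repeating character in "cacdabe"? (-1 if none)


Input: cacdabe
Character frequencies:
  'a': 2
  'b': 1
  'c': 2
  'd': 1
  'e': 1
Scanning left to right for freq == 1:
  Position 0 ('c'): freq=2, skip
  Position 1 ('a'): freq=2, skip
  Position 2 ('c'): freq=2, skip
  Position 3 ('d'): unique! => answer = 3

3


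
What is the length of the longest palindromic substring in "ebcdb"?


Input: "ebcdb"
Checking substrings for palindromes:
  No multi-char palindromic substrings found
Longest palindromic substring: "e" with length 1

1


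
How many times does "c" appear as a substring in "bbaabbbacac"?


Searching for "c" in "bbaabbbacac"
Scanning each position:
  Position 0: "b" => no
  Position 1: "b" => no
  Position 2: "a" => no
  Position 3: "a" => no
  Position 4: "b" => no
  Position 5: "b" => no
  Position 6: "b" => no
  Position 7: "a" => no
  Position 8: "c" => MATCH
  Position 9: "a" => no
  Position 10: "c" => MATCH
Total occurrences: 2

2


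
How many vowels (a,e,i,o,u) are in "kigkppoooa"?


Input: kigkppoooa
Checking each character:
  'k' at position 0: consonant
  'i' at position 1: vowel (running total: 1)
  'g' at position 2: consonant
  'k' at position 3: consonant
  'p' at position 4: consonant
  'p' at position 5: consonant
  'o' at position 6: vowel (running total: 2)
  'o' at position 7: vowel (running total: 3)
  'o' at position 8: vowel (running total: 4)
  'a' at position 9: vowel (running total: 5)
Total vowels: 5

5


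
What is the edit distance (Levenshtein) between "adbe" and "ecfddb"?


Computing edit distance: "adbe" -> "ecfddb"
DP table:
           e    c    f    d    d    b
      0    1    2    3    4    5    6
  a   1    1    2    3    4    5    6
  d   2    2    2    3    3    4    5
  b   3    3    3    3    4    4    4
  e   4    3    4    4    4    5    5
Edit distance = dp[4][6] = 5

5


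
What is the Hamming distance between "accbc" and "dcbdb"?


Comparing "accbc" and "dcbdb" position by position:
  Position 0: 'a' vs 'd' => differ
  Position 1: 'c' vs 'c' => same
  Position 2: 'c' vs 'b' => differ
  Position 3: 'b' vs 'd' => differ
  Position 4: 'c' vs 'b' => differ
Total differences (Hamming distance): 4

4


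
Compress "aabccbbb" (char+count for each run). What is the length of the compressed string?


Input: aabccbbb
Runs:
  'a' x 2 => "a2"
  'b' x 1 => "b1"
  'c' x 2 => "c2"
  'b' x 3 => "b3"
Compressed: "a2b1c2b3"
Compressed length: 8

8


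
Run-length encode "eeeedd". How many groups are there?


Input: eeeedd
Scanning for consecutive runs:
  Group 1: 'e' x 4 (positions 0-3)
  Group 2: 'd' x 2 (positions 4-5)
Total groups: 2

2


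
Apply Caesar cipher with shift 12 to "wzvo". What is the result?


Caesar cipher: shift "wzvo" by 12
  'w' (pos 22) + 12 = pos 8 = 'i'
  'z' (pos 25) + 12 = pos 11 = 'l'
  'v' (pos 21) + 12 = pos 7 = 'h'
  'o' (pos 14) + 12 = pos 0 = 'a'
Result: ilha

ilha


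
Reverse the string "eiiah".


Input: eiiah
Reading characters right to left:
  Position 4: 'h'
  Position 3: 'a'
  Position 2: 'i'
  Position 1: 'i'
  Position 0: 'e'
Reversed: haiie

haiie


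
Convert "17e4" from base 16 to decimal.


Input: "17e4" in base 16
Positional expansion:
  Digit '1' (value 1) x 16^3 = 4096
  Digit '7' (value 7) x 16^2 = 1792
  Digit 'e' (value 14) x 16^1 = 224
  Digit '4' (value 4) x 16^0 = 4
Sum = 6116

6116


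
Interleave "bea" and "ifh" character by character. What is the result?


Interleaving "bea" and "ifh":
  Position 0: 'b' from first, 'i' from second => "bi"
  Position 1: 'e' from first, 'f' from second => "ef"
  Position 2: 'a' from first, 'h' from second => "ah"
Result: biefah

biefah


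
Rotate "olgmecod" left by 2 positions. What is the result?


Input: "olgmecod", rotate left by 2
First 2 characters: "ol"
Remaining characters: "gmecod"
Concatenate remaining + first: "gmecod" + "ol" = "gmecodol"

gmecodol


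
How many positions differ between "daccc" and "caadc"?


Comparing "daccc" and "caadc" position by position:
  Position 0: 'd' vs 'c' => DIFFER
  Position 1: 'a' vs 'a' => same
  Position 2: 'c' vs 'a' => DIFFER
  Position 3: 'c' vs 'd' => DIFFER
  Position 4: 'c' vs 'c' => same
Positions that differ: 3

3


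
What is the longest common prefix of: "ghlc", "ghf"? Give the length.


Words: ghlc, ghf
  Position 0: all 'g' => match
  Position 1: all 'h' => match
  Position 2: ('l', 'f') => mismatch, stop
LCP = "gh" (length 2)

2


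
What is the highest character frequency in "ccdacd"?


Input: ccdacd
Character counts:
  'a': 1
  'c': 3
  'd': 2
Maximum frequency: 3

3


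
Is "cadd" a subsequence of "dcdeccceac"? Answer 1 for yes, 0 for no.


Check if "cadd" is a subsequence of "dcdeccceac"
Greedy scan:
  Position 0 ('d'): no match needed
  Position 1 ('c'): matches sub[0] = 'c'
  Position 2 ('d'): no match needed
  Position 3 ('e'): no match needed
  Position 4 ('c'): no match needed
  Position 5 ('c'): no match needed
  Position 6 ('c'): no match needed
  Position 7 ('e'): no match needed
  Position 8 ('a'): matches sub[1] = 'a'
  Position 9 ('c'): no match needed
Only matched 2/4 characters => not a subsequence

0


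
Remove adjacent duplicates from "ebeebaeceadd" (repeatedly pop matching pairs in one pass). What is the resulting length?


Input: ebeebaeceadd
Stack-based adjacent duplicate removal:
  Read 'e': push. Stack: e
  Read 'b': push. Stack: eb
  Read 'e': push. Stack: ebe
  Read 'e': matches stack top 'e' => pop. Stack: eb
  Read 'b': matches stack top 'b' => pop. Stack: e
  Read 'a': push. Stack: ea
  Read 'e': push. Stack: eae
  Read 'c': push. Stack: eaec
  Read 'e': push. Stack: eaece
  Read 'a': push. Stack: eaecea
  Read 'd': push. Stack: eaecead
  Read 'd': matches stack top 'd' => pop. Stack: eaecea
Final stack: "eaecea" (length 6)

6


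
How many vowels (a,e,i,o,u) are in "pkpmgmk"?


Input: pkpmgmk
Checking each character:
  'p' at position 0: consonant
  'k' at position 1: consonant
  'p' at position 2: consonant
  'm' at position 3: consonant
  'g' at position 4: consonant
  'm' at position 5: consonant
  'k' at position 6: consonant
Total vowels: 0

0


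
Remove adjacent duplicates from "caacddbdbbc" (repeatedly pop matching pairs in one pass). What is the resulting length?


Input: caacddbdbbc
Stack-based adjacent duplicate removal:
  Read 'c': push. Stack: c
  Read 'a': push. Stack: ca
  Read 'a': matches stack top 'a' => pop. Stack: c
  Read 'c': matches stack top 'c' => pop. Stack: (empty)
  Read 'd': push. Stack: d
  Read 'd': matches stack top 'd' => pop. Stack: (empty)
  Read 'b': push. Stack: b
  Read 'd': push. Stack: bd
  Read 'b': push. Stack: bdb
  Read 'b': matches stack top 'b' => pop. Stack: bd
  Read 'c': push. Stack: bdc
Final stack: "bdc" (length 3)

3


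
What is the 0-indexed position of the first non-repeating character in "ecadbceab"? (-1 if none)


Input: ecadbceab
Character frequencies:
  'a': 2
  'b': 2
  'c': 2
  'd': 1
  'e': 2
Scanning left to right for freq == 1:
  Position 0 ('e'): freq=2, skip
  Position 1 ('c'): freq=2, skip
  Position 2 ('a'): freq=2, skip
  Position 3 ('d'): unique! => answer = 3

3


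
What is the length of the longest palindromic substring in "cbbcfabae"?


Input: "cbbcfabae"
Checking substrings for palindromes:
  [0:4] "cbbc" (len 4) => palindrome
  [5:8] "aba" (len 3) => palindrome
  [1:3] "bb" (len 2) => palindrome
Longest palindromic substring: "cbbc" with length 4

4


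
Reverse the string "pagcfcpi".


Input: pagcfcpi
Reading characters right to left:
  Position 7: 'i'
  Position 6: 'p'
  Position 5: 'c'
  Position 4: 'f'
  Position 3: 'c'
  Position 2: 'g'
  Position 1: 'a'
  Position 0: 'p'
Reversed: ipcfcgap

ipcfcgap


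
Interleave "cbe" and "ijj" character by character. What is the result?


Interleaving "cbe" and "ijj":
  Position 0: 'c' from first, 'i' from second => "ci"
  Position 1: 'b' from first, 'j' from second => "bj"
  Position 2: 'e' from first, 'j' from second => "ej"
Result: cibjej

cibjej


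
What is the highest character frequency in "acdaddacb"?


Input: acdaddacb
Character counts:
  'a': 3
  'b': 1
  'c': 2
  'd': 3
Maximum frequency: 3

3


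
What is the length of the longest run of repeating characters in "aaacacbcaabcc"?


Input: "aaacacbcaabcc"
Scanning for longest run:
  Position 1 ('a'): continues run of 'a', length=2
  Position 2 ('a'): continues run of 'a', length=3
  Position 3 ('c'): new char, reset run to 1
  Position 4 ('a'): new char, reset run to 1
  Position 5 ('c'): new char, reset run to 1
  Position 6 ('b'): new char, reset run to 1
  Position 7 ('c'): new char, reset run to 1
  Position 8 ('a'): new char, reset run to 1
  Position 9 ('a'): continues run of 'a', length=2
  Position 10 ('b'): new char, reset run to 1
  Position 11 ('c'): new char, reset run to 1
  Position 12 ('c'): continues run of 'c', length=2
Longest run: 'a' with length 3

3


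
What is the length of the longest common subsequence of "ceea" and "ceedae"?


LCS of "ceea" and "ceedae"
DP table:
           c    e    e    d    a    e
      0    0    0    0    0    0    0
  c   0    1    1    1    1    1    1
  e   0    1    2    2    2    2    2
  e   0    1    2    3    3    3    3
  a   0    1    2    3    3    4    4
LCS length = dp[4][6] = 4

4


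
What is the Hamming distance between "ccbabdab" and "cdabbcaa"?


Comparing "ccbabdab" and "cdabbcaa" position by position:
  Position 0: 'c' vs 'c' => same
  Position 1: 'c' vs 'd' => differ
  Position 2: 'b' vs 'a' => differ
  Position 3: 'a' vs 'b' => differ
  Position 4: 'b' vs 'b' => same
  Position 5: 'd' vs 'c' => differ
  Position 6: 'a' vs 'a' => same
  Position 7: 'b' vs 'a' => differ
Total differences (Hamming distance): 5

5


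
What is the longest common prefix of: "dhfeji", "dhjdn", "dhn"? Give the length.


Words: dhfeji, dhjdn, dhn
  Position 0: all 'd' => match
  Position 1: all 'h' => match
  Position 2: ('f', 'j', 'n') => mismatch, stop
LCP = "dh" (length 2)

2


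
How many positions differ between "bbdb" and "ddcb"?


Comparing "bbdb" and "ddcb" position by position:
  Position 0: 'b' vs 'd' => DIFFER
  Position 1: 'b' vs 'd' => DIFFER
  Position 2: 'd' vs 'c' => DIFFER
  Position 3: 'b' vs 'b' => same
Positions that differ: 3

3


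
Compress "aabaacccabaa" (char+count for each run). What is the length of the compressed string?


Input: aabaacccabaa
Runs:
  'a' x 2 => "a2"
  'b' x 1 => "b1"
  'a' x 2 => "a2"
  'c' x 3 => "c3"
  'a' x 1 => "a1"
  'b' x 1 => "b1"
  'a' x 2 => "a2"
Compressed: "a2b1a2c3a1b1a2"
Compressed length: 14

14


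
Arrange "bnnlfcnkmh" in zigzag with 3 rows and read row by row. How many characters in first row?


Zigzag "bnnlfcnkmh" into 3 rows:
Placing characters:
  'b' => row 0
  'n' => row 1
  'n' => row 2
  'l' => row 1
  'f' => row 0
  'c' => row 1
  'n' => row 2
  'k' => row 1
  'm' => row 0
  'h' => row 1
Rows:
  Row 0: "bfm"
  Row 1: "nlckh"
  Row 2: "nn"
First row length: 3

3


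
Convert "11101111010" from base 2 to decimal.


Input: "11101111010" in base 2
Positional expansion:
  Digit '1' (value 1) x 2^10 = 1024
  Digit '1' (value 1) x 2^9 = 512
  Digit '1' (value 1) x 2^8 = 256
  Digit '0' (value 0) x 2^7 = 0
  Digit '1' (value 1) x 2^6 = 64
  Digit '1' (value 1) x 2^5 = 32
  Digit '1' (value 1) x 2^4 = 16
  Digit '1' (value 1) x 2^3 = 8
  Digit '0' (value 0) x 2^2 = 0
  Digit '1' (value 1) x 2^1 = 2
  Digit '0' (value 0) x 2^0 = 0
Sum = 1914

1914


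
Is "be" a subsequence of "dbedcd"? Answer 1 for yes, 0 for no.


Check if "be" is a subsequence of "dbedcd"
Greedy scan:
  Position 0 ('d'): no match needed
  Position 1 ('b'): matches sub[0] = 'b'
  Position 2 ('e'): matches sub[1] = 'e'
  Position 3 ('d'): no match needed
  Position 4 ('c'): no match needed
  Position 5 ('d'): no match needed
All 2 characters matched => is a subsequence

1


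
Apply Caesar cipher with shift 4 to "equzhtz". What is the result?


Caesar cipher: shift "equzhtz" by 4
  'e' (pos 4) + 4 = pos 8 = 'i'
  'q' (pos 16) + 4 = pos 20 = 'u'
  'u' (pos 20) + 4 = pos 24 = 'y'
  'z' (pos 25) + 4 = pos 3 = 'd'
  'h' (pos 7) + 4 = pos 11 = 'l'
  't' (pos 19) + 4 = pos 23 = 'x'
  'z' (pos 25) + 4 = pos 3 = 'd'
Result: iuydlxd

iuydlxd


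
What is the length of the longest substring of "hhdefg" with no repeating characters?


Input: "hhdefg"
Sliding window (track last position of each char):
  Position 0 ('h'): window [0,0] length 1 -- new best
  Position 1 ('h'): repeat (last at 0), move window start to 1
  Position 1 ('h'): window [1,1] length 1
  Position 2 ('d'): window [1,2] length 2 -- new best
  Position 3 ('e'): window [1,3] length 3 -- new best
  Position 4 ('f'): window [1,4] length 4 -- new best
  Position 5 ('g'): window [1,5] length 5 -- new best
Longest substring with no repeats: "hdefg" with length 5

5


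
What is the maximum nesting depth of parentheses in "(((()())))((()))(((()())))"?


Input: "(((()())))((()))(((()())))"
Tracking depth:
  Position 0 '(': depth becomes 1
  Position 1 '(': depth becomes 2
  Position 2 '(': depth becomes 3
  Position 3 '(': depth becomes 4
  Position 4 ')': depth becomes 3
  Position 5 '(': depth becomes 4
  Position 6 ')': depth becomes 3
  Position 7 ')': depth becomes 2
  Position 8 ')': depth becomes 1
  Position 9 ')': depth becomes 0
  Position 10 '(': depth becomes 1
  Position 11 '(': depth becomes 2
  Position 12 '(': depth becomes 3
  Position 13 ')': depth becomes 2
  Position 14 ')': depth becomes 1
  Position 15 ')': depth becomes 0
  Position 16 '(': depth becomes 1
  Position 17 '(': depth becomes 2
  Position 18 '(': depth becomes 3
  Position 19 '(': depth becomes 4
  Position 20 ')': depth becomes 3
  Position 21 '(': depth becomes 4
  Position 22 ')': depth becomes 3
  Position 23 ')': depth becomes 2
  Position 24 ')': depth becomes 1
  Position 25 ')': depth becomes 0
Maximum depth reached: 4

4


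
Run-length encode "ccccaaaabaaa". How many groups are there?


Input: ccccaaaabaaa
Scanning for consecutive runs:
  Group 1: 'c' x 4 (positions 0-3)
  Group 2: 'a' x 4 (positions 4-7)
  Group 3: 'b' x 1 (positions 8-8)
  Group 4: 'a' x 3 (positions 9-11)
Total groups: 4

4


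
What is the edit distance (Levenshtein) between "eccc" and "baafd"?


Computing edit distance: "eccc" -> "baafd"
DP table:
           b    a    a    f    d
      0    1    2    3    4    5
  e   1    1    2    3    4    5
  c   2    2    2    3    4    5
  c   3    3    3    3    4    5
  c   4    4    4    4    4    5
Edit distance = dp[4][5] = 5

5


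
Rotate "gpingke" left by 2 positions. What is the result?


Input: "gpingke", rotate left by 2
First 2 characters: "gp"
Remaining characters: "ingke"
Concatenate remaining + first: "ingke" + "gp" = "ingkegp"

ingkegp


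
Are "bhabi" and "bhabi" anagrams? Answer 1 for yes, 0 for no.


Strings: "bhabi", "bhabi"
Sorted first:  abbhi
Sorted second: abbhi
Sorted forms match => anagrams

1


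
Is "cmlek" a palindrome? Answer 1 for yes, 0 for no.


Input: cmlek
Reversed: kelmc
  Compare pos 0 ('c') with pos 4 ('k'): MISMATCH
  Compare pos 1 ('m') with pos 3 ('e'): MISMATCH
Result: not a palindrome

0


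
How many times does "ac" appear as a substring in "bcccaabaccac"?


Searching for "ac" in "bcccaabaccac"
Scanning each position:
  Position 0: "bc" => no
  Position 1: "cc" => no
  Position 2: "cc" => no
  Position 3: "ca" => no
  Position 4: "aa" => no
  Position 5: "ab" => no
  Position 6: "ba" => no
  Position 7: "ac" => MATCH
  Position 8: "cc" => no
  Position 9: "ca" => no
  Position 10: "ac" => MATCH
Total occurrences: 2

2


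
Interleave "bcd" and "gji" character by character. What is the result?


Interleaving "bcd" and "gji":
  Position 0: 'b' from first, 'g' from second => "bg"
  Position 1: 'c' from first, 'j' from second => "cj"
  Position 2: 'd' from first, 'i' from second => "di"
Result: bgcjdi

bgcjdi


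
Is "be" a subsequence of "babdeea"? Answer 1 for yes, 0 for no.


Check if "be" is a subsequence of "babdeea"
Greedy scan:
  Position 0 ('b'): matches sub[0] = 'b'
  Position 1 ('a'): no match needed
  Position 2 ('b'): no match needed
  Position 3 ('d'): no match needed
  Position 4 ('e'): matches sub[1] = 'e'
  Position 5 ('e'): no match needed
  Position 6 ('a'): no match needed
All 2 characters matched => is a subsequence

1


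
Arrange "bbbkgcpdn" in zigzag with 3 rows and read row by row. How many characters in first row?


Zigzag "bbbkgcpdn" into 3 rows:
Placing characters:
  'b' => row 0
  'b' => row 1
  'b' => row 2
  'k' => row 1
  'g' => row 0
  'c' => row 1
  'p' => row 2
  'd' => row 1
  'n' => row 0
Rows:
  Row 0: "bgn"
  Row 1: "bkcd"
  Row 2: "bp"
First row length: 3

3


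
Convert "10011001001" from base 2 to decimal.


Input: "10011001001" in base 2
Positional expansion:
  Digit '1' (value 1) x 2^10 = 1024
  Digit '0' (value 0) x 2^9 = 0
  Digit '0' (value 0) x 2^8 = 0
  Digit '1' (value 1) x 2^7 = 128
  Digit '1' (value 1) x 2^6 = 64
  Digit '0' (value 0) x 2^5 = 0
  Digit '0' (value 0) x 2^4 = 0
  Digit '1' (value 1) x 2^3 = 8
  Digit '0' (value 0) x 2^2 = 0
  Digit '0' (value 0) x 2^1 = 0
  Digit '1' (value 1) x 2^0 = 1
Sum = 1225

1225


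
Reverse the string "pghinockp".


Input: pghinockp
Reading characters right to left:
  Position 8: 'p'
  Position 7: 'k'
  Position 6: 'c'
  Position 5: 'o'
  Position 4: 'n'
  Position 3: 'i'
  Position 2: 'h'
  Position 1: 'g'
  Position 0: 'p'
Reversed: pkconihgp

pkconihgp


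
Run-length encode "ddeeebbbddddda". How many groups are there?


Input: ddeeebbbddddda
Scanning for consecutive runs:
  Group 1: 'd' x 2 (positions 0-1)
  Group 2: 'e' x 3 (positions 2-4)
  Group 3: 'b' x 3 (positions 5-7)
  Group 4: 'd' x 5 (positions 8-12)
  Group 5: 'a' x 1 (positions 13-13)
Total groups: 5

5


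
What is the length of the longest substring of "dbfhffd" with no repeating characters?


Input: "dbfhffd"
Sliding window (track last position of each char):
  Position 0 ('d'): window [0,0] length 1 -- new best
  Position 1 ('b'): window [0,1] length 2 -- new best
  Position 2 ('f'): window [0,2] length 3 -- new best
  Position 3 ('h'): window [0,3] length 4 -- new best
  Position 4 ('f'): repeat (last at 2), move window start to 3
  Position 4 ('f'): window [3,4] length 2
  Position 5 ('f'): repeat (last at 4), move window start to 5
  Position 5 ('f'): window [5,5] length 1
  Position 6 ('d'): window [5,6] length 2
Longest substring with no repeats: "dbfh" with length 4

4


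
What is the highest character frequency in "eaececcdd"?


Input: eaececcdd
Character counts:
  'a': 1
  'c': 3
  'd': 2
  'e': 3
Maximum frequency: 3

3


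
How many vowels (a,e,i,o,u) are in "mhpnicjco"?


Input: mhpnicjco
Checking each character:
  'm' at position 0: consonant
  'h' at position 1: consonant
  'p' at position 2: consonant
  'n' at position 3: consonant
  'i' at position 4: vowel (running total: 1)
  'c' at position 5: consonant
  'j' at position 6: consonant
  'c' at position 7: consonant
  'o' at position 8: vowel (running total: 2)
Total vowels: 2

2


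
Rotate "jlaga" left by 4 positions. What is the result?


Input: "jlaga", rotate left by 4
First 4 characters: "jlag"
Remaining characters: "a"
Concatenate remaining + first: "a" + "jlag" = "ajlag"

ajlag


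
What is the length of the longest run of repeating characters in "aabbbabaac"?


Input: "aabbbabaac"
Scanning for longest run:
  Position 1 ('a'): continues run of 'a', length=2
  Position 2 ('b'): new char, reset run to 1
  Position 3 ('b'): continues run of 'b', length=2
  Position 4 ('b'): continues run of 'b', length=3
  Position 5 ('a'): new char, reset run to 1
  Position 6 ('b'): new char, reset run to 1
  Position 7 ('a'): new char, reset run to 1
  Position 8 ('a'): continues run of 'a', length=2
  Position 9 ('c'): new char, reset run to 1
Longest run: 'b' with length 3

3


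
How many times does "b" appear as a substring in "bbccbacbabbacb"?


Searching for "b" in "bbccbacbabbacb"
Scanning each position:
  Position 0: "b" => MATCH
  Position 1: "b" => MATCH
  Position 2: "c" => no
  Position 3: "c" => no
  Position 4: "b" => MATCH
  Position 5: "a" => no
  Position 6: "c" => no
  Position 7: "b" => MATCH
  Position 8: "a" => no
  Position 9: "b" => MATCH
  Position 10: "b" => MATCH
  Position 11: "a" => no
  Position 12: "c" => no
  Position 13: "b" => MATCH
Total occurrences: 7

7


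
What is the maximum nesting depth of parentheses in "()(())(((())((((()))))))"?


Input: "()(())(((())((((()))))))"
Tracking depth:
  Position 0 '(': depth becomes 1
  Position 1 ')': depth becomes 0
  Position 2 '(': depth becomes 1
  Position 3 '(': depth becomes 2
  Position 4 ')': depth becomes 1
  Position 5 ')': depth becomes 0
  Position 6 '(': depth becomes 1
  Position 7 '(': depth becomes 2
  Position 8 '(': depth becomes 3
  Position 9 '(': depth becomes 4
  Position 10 ')': depth becomes 3
  Position 11 ')': depth becomes 2
  Position 12 '(': depth becomes 3
  Position 13 '(': depth becomes 4
  Position 14 '(': depth becomes 5
  Position 15 '(': depth becomes 6
  Position 16 '(': depth becomes 7
  Position 17 ')': depth becomes 6
  Position 18 ')': depth becomes 5
  Position 19 ')': depth becomes 4
  Position 20 ')': depth becomes 3
  Position 21 ')': depth becomes 2
  Position 22 ')': depth becomes 1
  Position 23 ')': depth becomes 0
Maximum depth reached: 7

7


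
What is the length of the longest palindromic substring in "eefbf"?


Input: "eefbf"
Checking substrings for palindromes:
  [2:5] "fbf" (len 3) => palindrome
  [0:2] "ee" (len 2) => palindrome
Longest palindromic substring: "fbf" with length 3

3


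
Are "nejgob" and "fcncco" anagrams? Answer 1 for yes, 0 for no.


Strings: "nejgob", "fcncco"
Sorted first:  begjno
Sorted second: cccfno
Differ at position 0: 'b' vs 'c' => not anagrams

0


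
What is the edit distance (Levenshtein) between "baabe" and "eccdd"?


Computing edit distance: "baabe" -> "eccdd"
DP table:
           e    c    c    d    d
      0    1    2    3    4    5
  b   1    1    2    3    4    5
  a   2    2    2    3    4    5
  a   3    3    3    3    4    5
  b   4    4    4    4    4    5
  e   5    4    5    5    5    5
Edit distance = dp[5][5] = 5

5


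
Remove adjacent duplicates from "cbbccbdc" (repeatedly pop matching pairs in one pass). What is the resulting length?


Input: cbbccbdc
Stack-based adjacent duplicate removal:
  Read 'c': push. Stack: c
  Read 'b': push. Stack: cb
  Read 'b': matches stack top 'b' => pop. Stack: c
  Read 'c': matches stack top 'c' => pop. Stack: (empty)
  Read 'c': push. Stack: c
  Read 'b': push. Stack: cb
  Read 'd': push. Stack: cbd
  Read 'c': push. Stack: cbdc
Final stack: "cbdc" (length 4)

4


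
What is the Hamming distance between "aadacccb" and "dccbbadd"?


Comparing "aadacccb" and "dccbbadd" position by position:
  Position 0: 'a' vs 'd' => differ
  Position 1: 'a' vs 'c' => differ
  Position 2: 'd' vs 'c' => differ
  Position 3: 'a' vs 'b' => differ
  Position 4: 'c' vs 'b' => differ
  Position 5: 'c' vs 'a' => differ
  Position 6: 'c' vs 'd' => differ
  Position 7: 'b' vs 'd' => differ
Total differences (Hamming distance): 8

8


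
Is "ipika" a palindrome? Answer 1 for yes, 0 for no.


Input: ipika
Reversed: akipi
  Compare pos 0 ('i') with pos 4 ('a'): MISMATCH
  Compare pos 1 ('p') with pos 3 ('k'): MISMATCH
Result: not a palindrome

0


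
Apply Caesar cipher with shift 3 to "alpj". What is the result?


Caesar cipher: shift "alpj" by 3
  'a' (pos 0) + 3 = pos 3 = 'd'
  'l' (pos 11) + 3 = pos 14 = 'o'
  'p' (pos 15) + 3 = pos 18 = 's'
  'j' (pos 9) + 3 = pos 12 = 'm'
Result: dosm

dosm


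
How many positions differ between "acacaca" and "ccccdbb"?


Comparing "acacaca" and "ccccdbb" position by position:
  Position 0: 'a' vs 'c' => DIFFER
  Position 1: 'c' vs 'c' => same
  Position 2: 'a' vs 'c' => DIFFER
  Position 3: 'c' vs 'c' => same
  Position 4: 'a' vs 'd' => DIFFER
  Position 5: 'c' vs 'b' => DIFFER
  Position 6: 'a' vs 'b' => DIFFER
Positions that differ: 5

5


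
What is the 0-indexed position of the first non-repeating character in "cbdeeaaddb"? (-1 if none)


Input: cbdeeaaddb
Character frequencies:
  'a': 2
  'b': 2
  'c': 1
  'd': 3
  'e': 2
Scanning left to right for freq == 1:
  Position 0 ('c'): unique! => answer = 0

0


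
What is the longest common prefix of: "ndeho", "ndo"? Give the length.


Words: ndeho, ndo
  Position 0: all 'n' => match
  Position 1: all 'd' => match
  Position 2: ('e', 'o') => mismatch, stop
LCP = "nd" (length 2)

2


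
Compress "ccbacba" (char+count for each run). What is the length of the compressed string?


Input: ccbacba
Runs:
  'c' x 2 => "c2"
  'b' x 1 => "b1"
  'a' x 1 => "a1"
  'c' x 1 => "c1"
  'b' x 1 => "b1"
  'a' x 1 => "a1"
Compressed: "c2b1a1c1b1a1"
Compressed length: 12

12


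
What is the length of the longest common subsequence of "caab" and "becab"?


LCS of "caab" and "becab"
DP table:
           b    e    c    a    b
      0    0    0    0    0    0
  c   0    0    0    1    1    1
  a   0    0    0    1    2    2
  a   0    0    0    1    2    2
  b   0    1    1    1    2    3
LCS length = dp[4][5] = 3

3


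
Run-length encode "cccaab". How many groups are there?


Input: cccaab
Scanning for consecutive runs:
  Group 1: 'c' x 3 (positions 0-2)
  Group 2: 'a' x 2 (positions 3-4)
  Group 3: 'b' x 1 (positions 5-5)
Total groups: 3

3


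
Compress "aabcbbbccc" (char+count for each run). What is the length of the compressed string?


Input: aabcbbbccc
Runs:
  'a' x 2 => "a2"
  'b' x 1 => "b1"
  'c' x 1 => "c1"
  'b' x 3 => "b3"
  'c' x 3 => "c3"
Compressed: "a2b1c1b3c3"
Compressed length: 10

10


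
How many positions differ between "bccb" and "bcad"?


Comparing "bccb" and "bcad" position by position:
  Position 0: 'b' vs 'b' => same
  Position 1: 'c' vs 'c' => same
  Position 2: 'c' vs 'a' => DIFFER
  Position 3: 'b' vs 'd' => DIFFER
Positions that differ: 2

2


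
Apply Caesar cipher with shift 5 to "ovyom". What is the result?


Caesar cipher: shift "ovyom" by 5
  'o' (pos 14) + 5 = pos 19 = 't'
  'v' (pos 21) + 5 = pos 0 = 'a'
  'y' (pos 24) + 5 = pos 3 = 'd'
  'o' (pos 14) + 5 = pos 19 = 't'
  'm' (pos 12) + 5 = pos 17 = 'r'
Result: tadtr

tadtr


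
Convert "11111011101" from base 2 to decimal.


Input: "11111011101" in base 2
Positional expansion:
  Digit '1' (value 1) x 2^10 = 1024
  Digit '1' (value 1) x 2^9 = 512
  Digit '1' (value 1) x 2^8 = 256
  Digit '1' (value 1) x 2^7 = 128
  Digit '1' (value 1) x 2^6 = 64
  Digit '0' (value 0) x 2^5 = 0
  Digit '1' (value 1) x 2^4 = 16
  Digit '1' (value 1) x 2^3 = 8
  Digit '1' (value 1) x 2^2 = 4
  Digit '0' (value 0) x 2^1 = 0
  Digit '1' (value 1) x 2^0 = 1
Sum = 2013

2013


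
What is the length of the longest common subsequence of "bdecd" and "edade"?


LCS of "bdecd" and "edade"
DP table:
           e    d    a    d    e
      0    0    0    0    0    0
  b   0    0    0    0    0    0
  d   0    0    1    1    1    1
  e   0    1    1    1    1    2
  c   0    1    1    1    1    2
  d   0    1    2    2    2    2
LCS length = dp[5][5] = 2

2


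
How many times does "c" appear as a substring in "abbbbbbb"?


Searching for "c" in "abbbbbbb"
Scanning each position:
  Position 0: "a" => no
  Position 1: "b" => no
  Position 2: "b" => no
  Position 3: "b" => no
  Position 4: "b" => no
  Position 5: "b" => no
  Position 6: "b" => no
  Position 7: "b" => no
Total occurrences: 0

0


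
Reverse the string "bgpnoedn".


Input: bgpnoedn
Reading characters right to left:
  Position 7: 'n'
  Position 6: 'd'
  Position 5: 'e'
  Position 4: 'o'
  Position 3: 'n'
  Position 2: 'p'
  Position 1: 'g'
  Position 0: 'b'
Reversed: ndeonpgb

ndeonpgb


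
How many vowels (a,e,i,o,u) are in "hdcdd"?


Input: hdcdd
Checking each character:
  'h' at position 0: consonant
  'd' at position 1: consonant
  'c' at position 2: consonant
  'd' at position 3: consonant
  'd' at position 4: consonant
Total vowels: 0

0


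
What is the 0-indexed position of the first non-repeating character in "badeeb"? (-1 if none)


Input: badeeb
Character frequencies:
  'a': 1
  'b': 2
  'd': 1
  'e': 2
Scanning left to right for freq == 1:
  Position 0 ('b'): freq=2, skip
  Position 1 ('a'): unique! => answer = 1

1


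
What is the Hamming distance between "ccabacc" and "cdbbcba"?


Comparing "ccabacc" and "cdbbcba" position by position:
  Position 0: 'c' vs 'c' => same
  Position 1: 'c' vs 'd' => differ
  Position 2: 'a' vs 'b' => differ
  Position 3: 'b' vs 'b' => same
  Position 4: 'a' vs 'c' => differ
  Position 5: 'c' vs 'b' => differ
  Position 6: 'c' vs 'a' => differ
Total differences (Hamming distance): 5

5


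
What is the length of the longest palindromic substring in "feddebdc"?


Input: "feddebdc"
Checking substrings for palindromes:
  [1:5] "edde" (len 4) => palindrome
  [2:4] "dd" (len 2) => palindrome
Longest palindromic substring: "edde" with length 4

4


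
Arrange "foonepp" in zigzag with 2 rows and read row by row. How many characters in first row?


Zigzag "foonepp" into 2 rows:
Placing characters:
  'f' => row 0
  'o' => row 1
  'o' => row 0
  'n' => row 1
  'e' => row 0
  'p' => row 1
  'p' => row 0
Rows:
  Row 0: "foep"
  Row 1: "onp"
First row length: 4

4


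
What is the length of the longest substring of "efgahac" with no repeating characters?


Input: "efgahac"
Sliding window (track last position of each char):
  Position 0 ('e'): window [0,0] length 1 -- new best
  Position 1 ('f'): window [0,1] length 2 -- new best
  Position 2 ('g'): window [0,2] length 3 -- new best
  Position 3 ('a'): window [0,3] length 4 -- new best
  Position 4 ('h'): window [0,4] length 5 -- new best
  Position 5 ('a'): repeat (last at 3), move window start to 4
  Position 5 ('a'): window [4,5] length 2
  Position 6 ('c'): window [4,6] length 3
Longest substring with no repeats: "efgah" with length 5

5


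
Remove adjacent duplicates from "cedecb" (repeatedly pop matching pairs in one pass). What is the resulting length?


Input: cedecb
Stack-based adjacent duplicate removal:
  Read 'c': push. Stack: c
  Read 'e': push. Stack: ce
  Read 'd': push. Stack: ced
  Read 'e': push. Stack: cede
  Read 'c': push. Stack: cedec
  Read 'b': push. Stack: cedecb
Final stack: "cedecb" (length 6)

6


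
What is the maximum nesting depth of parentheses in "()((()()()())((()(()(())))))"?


Input: "()((()()()())((()(()(())))))"
Tracking depth:
  Position 0 '(': depth becomes 1
  Position 1 ')': depth becomes 0
  Position 2 '(': depth becomes 1
  Position 3 '(': depth becomes 2
  Position 4 '(': depth becomes 3
  Position 5 ')': depth becomes 2
  Position 6 '(': depth becomes 3
  Position 7 ')': depth becomes 2
  Position 8 '(': depth becomes 3
  Position 9 ')': depth becomes 2
  Position 10 '(': depth becomes 3
  Position 11 ')': depth becomes 2
  Position 12 ')': depth becomes 1
  Position 13 '(': depth becomes 2
  Position 14 '(': depth becomes 3
  Position 15 '(': depth becomes 4
  Position 16 ')': depth becomes 3
  Position 17 '(': depth becomes 4
  Position 18 '(': depth becomes 5
  Position 19 ')': depth becomes 4
  Position 20 '(': depth becomes 5
  Position 21 '(': depth becomes 6
  Position 22 ')': depth becomes 5
  Position 23 ')': depth becomes 4
  Position 24 ')': depth becomes 3
  Position 25 ')': depth becomes 2
  Position 26 ')': depth becomes 1
  Position 27 ')': depth becomes 0
Maximum depth reached: 6

6


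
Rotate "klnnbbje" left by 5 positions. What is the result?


Input: "klnnbbje", rotate left by 5
First 5 characters: "klnnb"
Remaining characters: "bje"
Concatenate remaining + first: "bje" + "klnnb" = "bjeklnnb"

bjeklnnb


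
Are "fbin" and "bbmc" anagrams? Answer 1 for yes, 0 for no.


Strings: "fbin", "bbmc"
Sorted first:  bfin
Sorted second: bbcm
Differ at position 1: 'f' vs 'b' => not anagrams

0


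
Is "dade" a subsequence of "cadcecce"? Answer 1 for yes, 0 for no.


Check if "dade" is a subsequence of "cadcecce"
Greedy scan:
  Position 0 ('c'): no match needed
  Position 1 ('a'): no match needed
  Position 2 ('d'): matches sub[0] = 'd'
  Position 3 ('c'): no match needed
  Position 4 ('e'): no match needed
  Position 5 ('c'): no match needed
  Position 6 ('c'): no match needed
  Position 7 ('e'): no match needed
Only matched 1/4 characters => not a subsequence

0


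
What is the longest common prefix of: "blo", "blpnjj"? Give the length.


Words: blo, blpnjj
  Position 0: all 'b' => match
  Position 1: all 'l' => match
  Position 2: ('o', 'p') => mismatch, stop
LCP = "bl" (length 2)

2


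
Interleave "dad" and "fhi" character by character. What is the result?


Interleaving "dad" and "fhi":
  Position 0: 'd' from first, 'f' from second => "df"
  Position 1: 'a' from first, 'h' from second => "ah"
  Position 2: 'd' from first, 'i' from second => "di"
Result: dfahdi

dfahdi


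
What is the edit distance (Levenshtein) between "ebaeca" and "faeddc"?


Computing edit distance: "ebaeca" -> "faeddc"
DP table:
           f    a    e    d    d    c
      0    1    2    3    4    5    6
  e   1    1    2    2    3    4    5
  b   2    2    2    3    3    4    5
  a   3    3    2    3    4    4    5
  e   4    4    3    2    3    4    5
  c   5    5    4    3    3    4    4
  a   6    6    5    4    4    4    5
Edit distance = dp[6][6] = 5

5


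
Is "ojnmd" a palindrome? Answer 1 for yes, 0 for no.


Input: ojnmd
Reversed: dmnjo
  Compare pos 0 ('o') with pos 4 ('d'): MISMATCH
  Compare pos 1 ('j') with pos 3 ('m'): MISMATCH
Result: not a palindrome

0


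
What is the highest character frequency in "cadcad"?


Input: cadcad
Character counts:
  'a': 2
  'c': 2
  'd': 2
Maximum frequency: 2

2


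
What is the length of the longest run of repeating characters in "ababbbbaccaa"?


Input: "ababbbbaccaa"
Scanning for longest run:
  Position 1 ('b'): new char, reset run to 1
  Position 2 ('a'): new char, reset run to 1
  Position 3 ('b'): new char, reset run to 1
  Position 4 ('b'): continues run of 'b', length=2
  Position 5 ('b'): continues run of 'b', length=3
  Position 6 ('b'): continues run of 'b', length=4
  Position 7 ('a'): new char, reset run to 1
  Position 8 ('c'): new char, reset run to 1
  Position 9 ('c'): continues run of 'c', length=2
  Position 10 ('a'): new char, reset run to 1
  Position 11 ('a'): continues run of 'a', length=2
Longest run: 'b' with length 4

4


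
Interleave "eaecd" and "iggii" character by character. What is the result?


Interleaving "eaecd" and "iggii":
  Position 0: 'e' from first, 'i' from second => "ei"
  Position 1: 'a' from first, 'g' from second => "ag"
  Position 2: 'e' from first, 'g' from second => "eg"
  Position 3: 'c' from first, 'i' from second => "ci"
  Position 4: 'd' from first, 'i' from second => "di"
Result: eiagegcidi

eiagegcidi


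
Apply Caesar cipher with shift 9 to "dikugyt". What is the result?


Caesar cipher: shift "dikugyt" by 9
  'd' (pos 3) + 9 = pos 12 = 'm'
  'i' (pos 8) + 9 = pos 17 = 'r'
  'k' (pos 10) + 9 = pos 19 = 't'
  'u' (pos 20) + 9 = pos 3 = 'd'
  'g' (pos 6) + 9 = pos 15 = 'p'
  'y' (pos 24) + 9 = pos 7 = 'h'
  't' (pos 19) + 9 = pos 2 = 'c'
Result: mrtdphc

mrtdphc


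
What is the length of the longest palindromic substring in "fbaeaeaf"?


Input: "fbaeaeaf"
Checking substrings for palindromes:
  [2:7] "aeaea" (len 5) => palindrome
  [2:5] "aea" (len 3) => palindrome
  [3:6] "eae" (len 3) => palindrome
  [4:7] "aea" (len 3) => palindrome
Longest palindromic substring: "aeaea" with length 5

5


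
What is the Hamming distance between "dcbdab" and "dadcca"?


Comparing "dcbdab" and "dadcca" position by position:
  Position 0: 'd' vs 'd' => same
  Position 1: 'c' vs 'a' => differ
  Position 2: 'b' vs 'd' => differ
  Position 3: 'd' vs 'c' => differ
  Position 4: 'a' vs 'c' => differ
  Position 5: 'b' vs 'a' => differ
Total differences (Hamming distance): 5

5


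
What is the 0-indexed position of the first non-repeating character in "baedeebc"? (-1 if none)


Input: baedeebc
Character frequencies:
  'a': 1
  'b': 2
  'c': 1
  'd': 1
  'e': 3
Scanning left to right for freq == 1:
  Position 0 ('b'): freq=2, skip
  Position 1 ('a'): unique! => answer = 1

1


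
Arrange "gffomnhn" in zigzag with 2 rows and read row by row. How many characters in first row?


Zigzag "gffomnhn" into 2 rows:
Placing characters:
  'g' => row 0
  'f' => row 1
  'f' => row 0
  'o' => row 1
  'm' => row 0
  'n' => row 1
  'h' => row 0
  'n' => row 1
Rows:
  Row 0: "gfmh"
  Row 1: "fonn"
First row length: 4

4


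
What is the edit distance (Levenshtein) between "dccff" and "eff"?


Computing edit distance: "dccff" -> "eff"
DP table:
           e    f    f
      0    1    2    3
  d   1    1    2    3
  c   2    2    2    3
  c   3    3    3    3
  f   4    4    3    3
  f   5    5    4    3
Edit distance = dp[5][3] = 3

3


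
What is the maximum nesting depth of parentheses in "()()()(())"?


Input: "()()()(())"
Tracking depth:
  Position 0 '(': depth becomes 1
  Position 1 ')': depth becomes 0
  Position 2 '(': depth becomes 1
  Position 3 ')': depth becomes 0
  Position 4 '(': depth becomes 1
  Position 5 ')': depth becomes 0
  Position 6 '(': depth becomes 1
  Position 7 '(': depth becomes 2
  Position 8 ')': depth becomes 1
  Position 9 ')': depth becomes 0
Maximum depth reached: 2

2


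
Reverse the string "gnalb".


Input: gnalb
Reading characters right to left:
  Position 4: 'b'
  Position 3: 'l'
  Position 2: 'a'
  Position 1: 'n'
  Position 0: 'g'
Reversed: blang

blang
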